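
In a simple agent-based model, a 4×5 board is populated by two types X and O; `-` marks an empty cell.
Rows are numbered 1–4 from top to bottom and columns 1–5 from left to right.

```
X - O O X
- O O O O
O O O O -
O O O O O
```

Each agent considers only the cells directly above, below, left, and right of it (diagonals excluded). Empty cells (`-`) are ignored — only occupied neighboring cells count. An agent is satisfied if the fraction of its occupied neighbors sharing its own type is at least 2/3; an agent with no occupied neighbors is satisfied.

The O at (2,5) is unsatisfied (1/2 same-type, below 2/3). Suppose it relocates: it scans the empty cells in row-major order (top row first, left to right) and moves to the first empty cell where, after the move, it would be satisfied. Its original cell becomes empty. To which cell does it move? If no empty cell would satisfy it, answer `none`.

Vacating (2,5). Empty cells in order:
  (1,2): 2/3 same-type → satisfied — stop here.

(1,2)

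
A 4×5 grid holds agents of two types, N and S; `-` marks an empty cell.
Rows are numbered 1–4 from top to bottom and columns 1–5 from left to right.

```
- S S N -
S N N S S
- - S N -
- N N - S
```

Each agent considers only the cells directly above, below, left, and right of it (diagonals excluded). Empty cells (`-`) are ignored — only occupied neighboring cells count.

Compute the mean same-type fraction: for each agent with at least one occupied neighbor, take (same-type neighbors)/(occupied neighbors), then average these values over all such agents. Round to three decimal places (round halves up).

Row 1: (1,2)S 1/2 · (1,3)S 1/3 · (1,4)N 0/2
Row 2: (2,1)S 0/1 · (2,2)N 1/3 · (2,3)N 1/4 · (2,4)S 1/4 · (2,5)S 1/1
Row 3: (3,3)S 0/3 · (3,4)N 0/2
Row 4: (4,2)N 1/1 · (4,3)N 1/2 · (4,5)S — no occupied neighbors
Sum over 12 agents: 1/2 + 1/3 + 0/2 + 0/1 + 1/3 + 1/4 + 1/4 + 1/1 + 0/3 + 0/2 + 1/1 + 1/2 = 25/6; mean = 25/6 ÷ 12 = 25/72 = 0.347222… → 0.347.

0.347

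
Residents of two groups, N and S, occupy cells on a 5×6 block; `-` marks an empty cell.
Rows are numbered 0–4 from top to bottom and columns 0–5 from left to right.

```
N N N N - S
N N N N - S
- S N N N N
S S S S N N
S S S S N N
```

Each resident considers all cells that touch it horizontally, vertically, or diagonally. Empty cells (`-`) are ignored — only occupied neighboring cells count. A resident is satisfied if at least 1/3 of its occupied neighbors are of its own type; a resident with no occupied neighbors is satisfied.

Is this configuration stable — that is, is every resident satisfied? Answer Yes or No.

Row 0: (0,0)N 3/3 ok · (0,1)N 5/5 ok · (0,2)N 5/5 ok · (0,3)N 3/3 ok · (0,5)S 1/1 ok
Row 1: (1,0)N 3/4 ok · (1,1)N 6/7 ok · (1,2)N 7/8 ok · (1,3)N 6/6 ok · (1,5)S 1/3 ok
Row 2: (2,1)S 3/7 ok · (2,2)N 4/8 ok · (2,3)N 5/7 ok · (2,4)N 5/7 ok · (2,5)N 3/4 ok
Row 3: (3,0)S 4/4 ok · (3,1)S 6/7 ok · (3,2)S 6/8 ok · (3,3)S 3/8 ok · (3,4)N 6/8 ok · (3,5)N 5/5 ok
Row 4: (4,0)S 3/3 ok · (4,1)S 5/5 ok · (4,2)S 5/5 ok · (4,3)S 3/5 ok · (4,4)N 3/5 ok · (4,5)N 3/3 ok
All meet the threshold, so the configuration is stable.

Yes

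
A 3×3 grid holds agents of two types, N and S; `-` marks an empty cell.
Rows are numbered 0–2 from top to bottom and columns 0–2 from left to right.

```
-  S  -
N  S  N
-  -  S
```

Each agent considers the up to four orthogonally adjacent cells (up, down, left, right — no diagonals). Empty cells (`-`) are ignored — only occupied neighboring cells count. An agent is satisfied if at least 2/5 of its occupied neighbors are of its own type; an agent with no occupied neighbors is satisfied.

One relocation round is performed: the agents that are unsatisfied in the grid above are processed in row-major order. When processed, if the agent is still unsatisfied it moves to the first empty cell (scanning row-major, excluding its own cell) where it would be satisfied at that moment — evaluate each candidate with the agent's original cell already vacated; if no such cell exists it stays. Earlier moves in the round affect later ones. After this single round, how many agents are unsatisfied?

Initially unsatisfied (in order): (1,0), (1,1), (1,2), (2,2).
  (1,0) → (0,2).
  (1,1): now satisfied by earlier moves; stays.
  (1,2) → (2,0).
  (2,2): now satisfied by earlier moves; stays.
Resulting grid:
- S N
- S -
N - S
Unsatisfied now: (0,2).

1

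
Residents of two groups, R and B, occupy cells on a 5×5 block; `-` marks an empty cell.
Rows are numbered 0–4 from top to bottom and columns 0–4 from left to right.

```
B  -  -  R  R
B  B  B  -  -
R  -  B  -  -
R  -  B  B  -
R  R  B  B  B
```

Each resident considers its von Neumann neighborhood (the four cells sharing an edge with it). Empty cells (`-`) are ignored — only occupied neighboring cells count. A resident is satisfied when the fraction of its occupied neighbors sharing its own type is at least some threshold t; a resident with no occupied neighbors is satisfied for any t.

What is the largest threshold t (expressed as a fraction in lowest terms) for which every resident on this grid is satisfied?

1/2

Row 0: (0,0)B 1/1 · (0,3)R 1/1 · (0,4)R 1/1
Row 1: (1,0)B 2/3 · (1,1)B 2/2 · (1,2)B 2/2
Row 2: (2,0)R 1/2 · (2,2)B 2/2
Row 3: (3,0)R 2/2 · (3,2)B 3/3 · (3,3)B 2/2
Row 4: (4,0)R 2/2 · (4,1)R 1/2 · (4,2)B 2/3 · (4,3)B 3/3 · (4,4)B 1/1
The smallest same-type fraction is 1/2 at (2,0), which reduces to 1/2. Any threshold above that leaves this resident unsatisfied.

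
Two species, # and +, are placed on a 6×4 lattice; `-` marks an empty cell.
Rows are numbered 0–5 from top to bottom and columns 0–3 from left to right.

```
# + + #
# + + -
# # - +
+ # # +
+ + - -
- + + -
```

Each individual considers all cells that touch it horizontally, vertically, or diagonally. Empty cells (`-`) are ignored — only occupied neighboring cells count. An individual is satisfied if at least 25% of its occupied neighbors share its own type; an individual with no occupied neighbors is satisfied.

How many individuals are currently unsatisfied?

Row 0: (0,0)# 1/3 satisfied · (0,1)+ 3/5 satisfied · (0,2)+ 3/4 satisfied · (0,3)# 0/2 not
Row 1: (1,0)# 3/5 satisfied · (1,1)+ 3/7 satisfied · (1,2)+ 4/6 satisfied
Row 2: (2,0)# 3/5 satisfied · (2,1)# 4/7 satisfied · (2,3)+ 2/3 satisfied
Row 3: (3,0)+ 2/5 satisfied · (3,1)# 3/6 satisfied · (3,2)# 2/5 satisfied · (3,3)+ 1/2 satisfied
Row 4: (4,0)+ 3/4 satisfied · (4,1)+ 4/6 satisfied
Row 5: (5,1)+ 3/3 satisfied · (5,2)+ 2/2 satisfied
Unsatisfied: (0,3) — 1 in total.

1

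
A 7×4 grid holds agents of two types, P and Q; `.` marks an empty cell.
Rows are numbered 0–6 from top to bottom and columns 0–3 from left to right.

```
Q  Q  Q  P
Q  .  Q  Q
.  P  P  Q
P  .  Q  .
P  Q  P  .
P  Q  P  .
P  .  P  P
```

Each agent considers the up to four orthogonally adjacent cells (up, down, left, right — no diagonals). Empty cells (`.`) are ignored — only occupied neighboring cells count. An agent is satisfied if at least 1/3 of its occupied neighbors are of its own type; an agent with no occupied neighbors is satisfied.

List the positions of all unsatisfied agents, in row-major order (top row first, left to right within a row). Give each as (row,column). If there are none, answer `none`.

(0,3), (2,2), (3,2)

(0,0)Q 2/2 ✓
(0,1)Q 2/2 ✓
(0,2)Q 2/3 ✓
(0,3)P 0/2 ✗
(1,0)Q 1/1 ✓
(1,2)Q 2/3 ✓
(1,3)Q 2/3 ✓
(2,1)P 1/1 ✓
(2,2)P 1/4 ✗
(2,3)Q 1/2 ✓
(3,0)P 1/1 ✓
(3,2)Q 0/2 ✗
(4,0)P 2/3 ✓
(4,1)Q 1/3 ✓
(4,2)P 1/3 ✓
(5,0)P 2/3 ✓
(5,1)Q 1/3 ✓
(5,2)P 2/3 ✓
(6,0)P 1/1 ✓
(6,2)P 2/2 ✓
(6,3)P 1/1 ✓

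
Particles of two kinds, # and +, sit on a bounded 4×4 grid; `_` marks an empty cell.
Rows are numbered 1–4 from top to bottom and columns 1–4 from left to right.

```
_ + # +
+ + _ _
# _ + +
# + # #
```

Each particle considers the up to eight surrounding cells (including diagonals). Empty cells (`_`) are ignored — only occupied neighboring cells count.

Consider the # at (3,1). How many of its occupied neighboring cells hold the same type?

Occupied neighbors of (3,1): (2,1)=+, (2,2)=+, (4,1)=#, (4,2)=+.
Same type (#): 1 of 4.

1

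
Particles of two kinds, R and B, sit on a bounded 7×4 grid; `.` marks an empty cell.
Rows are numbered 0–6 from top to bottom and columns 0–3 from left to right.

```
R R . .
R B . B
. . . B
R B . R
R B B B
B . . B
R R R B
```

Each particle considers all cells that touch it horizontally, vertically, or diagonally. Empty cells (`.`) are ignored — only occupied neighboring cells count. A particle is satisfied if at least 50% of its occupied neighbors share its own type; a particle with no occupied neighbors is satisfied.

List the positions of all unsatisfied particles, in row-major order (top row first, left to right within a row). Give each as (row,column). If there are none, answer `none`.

(1,1), (3,0), (3,3), (4,0), (5,0), (6,2)

Row 0: (0,0)R 2/3 satisfied · (0,1)R 2/3 satisfied
Row 1: (1,0)R 2/3 satisfied · (1,1)B 0/3 not · (1,3)B 1/1 satisfied
Row 2: (2,3)B 1/2 satisfied
Row 3: (3,0)R 1/3 not · (3,1)B 2/4 satisfied · (3,3)R 0/3 not
Row 4: (4,0)R 1/4 not · (4,1)B 3/5 satisfied · (4,2)B 4/5 satisfied · (4,3)B 2/3 satisfied
Row 5: (5,0)B 1/4 not · (5,3)B 3/4 satisfied
Row 6: (6,0)R 1/2 satisfied · (6,1)R 2/3 satisfied · (6,2)R 1/3 not · (6,3)B 1/2 satisfied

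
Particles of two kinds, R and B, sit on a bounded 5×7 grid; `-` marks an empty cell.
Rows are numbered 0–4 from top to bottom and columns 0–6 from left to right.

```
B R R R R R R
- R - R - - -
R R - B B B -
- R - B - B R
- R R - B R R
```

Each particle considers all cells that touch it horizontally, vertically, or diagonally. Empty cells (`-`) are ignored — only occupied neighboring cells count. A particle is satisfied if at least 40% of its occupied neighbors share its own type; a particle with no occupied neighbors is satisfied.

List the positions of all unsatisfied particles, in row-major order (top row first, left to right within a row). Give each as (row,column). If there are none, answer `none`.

(0,0)

(0,0)B 0/2 unhappy
(0,1)R 2/3 ok
(0,2)R 4/4 ok
(0,3)R 3/3 ok
(0,4)R 3/3 ok
(0,5)R 2/2 ok
(0,6)R 1/1 ok
(1,1)R 4/5 ok
(1,3)R 3/5 ok
(2,0)R 3/3 ok
(2,1)R 3/3 ok
(2,3)B 2/3 ok
(2,4)B 4/5 ok
(2,5)B 2/3 ok
(3,1)R 4/4 ok
(3,3)B 3/4 ok
(3,5)B 3/6 ok
(3,6)R 2/4 ok
(4,1)R 2/2 ok
(4,2)R 2/3 ok
(4,4)B 2/3 ok
(4,5)R 2/4 ok
(4,6)R 2/3 ok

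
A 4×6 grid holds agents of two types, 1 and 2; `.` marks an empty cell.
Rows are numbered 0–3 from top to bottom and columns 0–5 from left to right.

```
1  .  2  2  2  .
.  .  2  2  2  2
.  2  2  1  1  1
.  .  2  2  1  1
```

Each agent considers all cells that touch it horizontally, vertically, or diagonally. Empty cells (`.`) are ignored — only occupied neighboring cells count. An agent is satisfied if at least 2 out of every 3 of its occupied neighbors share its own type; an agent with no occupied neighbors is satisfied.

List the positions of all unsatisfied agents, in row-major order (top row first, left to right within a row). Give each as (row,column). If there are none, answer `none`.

(1,4), (1,5), (2,3), (2,4), (2,5), (3,3)

Row 0: (0,0)1 0/0 ok · (0,2)2 3/3 ok · (0,3)2 5/5 ok · (0,4)2 4/4 ok
Row 1: (1,2)2 5/6 ok · (1,3)2 6/8 ok · (1,4)2 4/7 unhappy · (1,5)2 2/4 unhappy
Row 2: (2,1)2 3/3 ok · (2,2)2 5/6 ok · (2,3)1 2/8 unhappy · (2,4)1 4/8 unhappy · (2,5)1 3/5 unhappy
Row 3: (3,2)2 3/4 ok · (3,3)2 2/5 unhappy · (3,4)1 4/5 ok · (3,5)1 3/3 ok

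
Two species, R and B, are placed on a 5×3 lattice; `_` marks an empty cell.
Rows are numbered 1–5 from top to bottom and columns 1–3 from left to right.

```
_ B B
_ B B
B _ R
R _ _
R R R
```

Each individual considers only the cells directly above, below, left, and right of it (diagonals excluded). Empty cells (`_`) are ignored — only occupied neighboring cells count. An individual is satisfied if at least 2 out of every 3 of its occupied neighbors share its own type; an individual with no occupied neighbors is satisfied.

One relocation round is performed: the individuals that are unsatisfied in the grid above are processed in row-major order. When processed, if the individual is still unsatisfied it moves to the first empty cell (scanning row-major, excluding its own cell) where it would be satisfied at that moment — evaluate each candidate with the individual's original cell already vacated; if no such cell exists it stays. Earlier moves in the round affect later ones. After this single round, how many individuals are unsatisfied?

Initially unsatisfied (in order): (3,1), (3,3), (4,1).
  (3,1) → (1,1).
  (3,3) → (3,1).
  (4,1): now satisfied by earlier moves; stays.
Resulting grid:
B B B
_ B B
R _ _
R _ _
R R R
All satisfied now.

0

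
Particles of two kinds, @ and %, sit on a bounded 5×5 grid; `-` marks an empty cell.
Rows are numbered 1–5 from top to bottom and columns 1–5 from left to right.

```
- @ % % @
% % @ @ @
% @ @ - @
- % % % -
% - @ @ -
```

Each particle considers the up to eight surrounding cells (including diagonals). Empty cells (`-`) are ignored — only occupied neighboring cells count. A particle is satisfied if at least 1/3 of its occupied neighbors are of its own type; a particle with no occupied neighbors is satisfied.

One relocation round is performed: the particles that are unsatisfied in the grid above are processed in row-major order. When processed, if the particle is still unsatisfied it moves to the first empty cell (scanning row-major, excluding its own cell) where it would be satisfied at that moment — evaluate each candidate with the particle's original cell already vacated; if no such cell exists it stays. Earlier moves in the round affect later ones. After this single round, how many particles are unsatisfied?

1

Initially unsatisfied (in order): (1,2), (1,4), (3,2), (4,4), (5,3).
  (1,2) → (3,4).
  (1,4) → (1,1).
  (3,2) → (1,4).
  (4,4) → (1,2).
  (5,3): now satisfied by earlier moves; stays.
Resulting grid:
% % % @ @
% % @ @ @
% - @ @ @
- % % - -
% - @ @ -
Unsatisfied now: (4,3).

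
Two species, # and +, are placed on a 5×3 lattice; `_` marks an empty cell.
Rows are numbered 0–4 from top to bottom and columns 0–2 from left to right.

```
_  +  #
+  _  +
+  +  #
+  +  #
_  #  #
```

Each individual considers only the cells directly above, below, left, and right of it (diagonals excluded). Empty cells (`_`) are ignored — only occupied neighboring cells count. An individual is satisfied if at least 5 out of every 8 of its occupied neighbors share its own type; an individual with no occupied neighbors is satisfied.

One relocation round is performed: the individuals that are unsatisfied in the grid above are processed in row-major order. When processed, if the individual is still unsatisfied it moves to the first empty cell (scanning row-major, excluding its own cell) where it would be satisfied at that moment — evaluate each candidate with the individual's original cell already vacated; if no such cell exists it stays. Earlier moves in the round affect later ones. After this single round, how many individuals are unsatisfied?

Initially unsatisfied (in order): (0,1), (0,2), (1,2), (2,2), (3,1), (4,1).
  (0,1) → (0,0).
  (0,2): no empty cell satisfies it; stays.
  (1,2) → (1,1).
  (2,2): no empty cell satisfies it; stays.
  (3,1) → (0,1).
  (4,1): now satisfied by earlier moves; stays.
Resulting grid:
+ + #
+ + _
+ + #
+ _ #
_ # #
Unsatisfied now: (0,2), (2,2).

2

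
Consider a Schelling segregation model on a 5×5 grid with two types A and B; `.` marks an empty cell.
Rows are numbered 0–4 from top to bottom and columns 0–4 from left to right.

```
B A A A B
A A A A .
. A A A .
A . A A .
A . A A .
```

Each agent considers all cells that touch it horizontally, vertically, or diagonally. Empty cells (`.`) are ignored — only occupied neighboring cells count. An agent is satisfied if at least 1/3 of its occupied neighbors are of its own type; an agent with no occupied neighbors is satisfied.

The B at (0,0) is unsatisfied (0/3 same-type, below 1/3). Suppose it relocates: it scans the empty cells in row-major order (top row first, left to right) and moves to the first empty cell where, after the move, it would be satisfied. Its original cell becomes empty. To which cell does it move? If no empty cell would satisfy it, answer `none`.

none

Vacating (0,0). Empty cells in order:
  (1,4): 1/4 same-type → still unsatisfied.
  (2,0): 0/4 same-type → still unsatisfied.
  (2,4): 0/3 same-type → still unsatisfied.
  (3,1): 0/6 same-type → still unsatisfied.
  (3,4): 0/3 same-type → still unsatisfied.
  (4,1): 0/4 same-type → still unsatisfied.
  (4,4): 0/2 same-type → still unsatisfied.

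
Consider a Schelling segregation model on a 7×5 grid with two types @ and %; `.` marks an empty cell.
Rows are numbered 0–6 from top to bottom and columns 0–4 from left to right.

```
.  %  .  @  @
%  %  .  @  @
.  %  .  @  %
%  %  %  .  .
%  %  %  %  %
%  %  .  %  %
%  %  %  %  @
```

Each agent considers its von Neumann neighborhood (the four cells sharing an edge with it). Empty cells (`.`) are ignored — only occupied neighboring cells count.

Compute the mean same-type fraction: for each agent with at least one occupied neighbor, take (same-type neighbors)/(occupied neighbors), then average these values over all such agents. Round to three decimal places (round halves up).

0.870

(0,1)% 1/1
(0,3)@ 2/2
(0,4)@ 2/2
(1,0)% 1/1
(1,1)% 3/3
(1,3)@ 3/3
(1,4)@ 2/3
(2,1)% 2/2
(2,3)@ 1/2
(2,4)% 0/2
(3,0)% 2/2
(3,1)% 4/4
(3,2)% 2/2
(4,0)% 3/3
(4,1)% 4/4
(4,2)% 3/3
(4,3)% 3/3
(4,4)% 2/2
(5,0)% 3/3
(5,1)% 3/3
(5,3)% 3/3
(5,4)% 2/3
(6,0)% 2/2
(6,1)% 3/3
(6,2)% 2/2
(6,3)% 2/3
(6,4)@ 0/2
Sum over 27 agents: 1/1 + 2/2 + 2/2 + 1/1 + 3/3 + 3/3 + 2/3 + 2/2 + 1/2 + 0/2 + 2/2 + 4/4 + 2/2 + 3/3 + 4/4 + 3/3 + 3/3 + 2/2 + 3/3 + 3/3 + 3/3 + 2/3 + 2/2 + 3/3 + 2/2 + 2/3 + 0/2 = 47/2; mean = 47/2 ÷ 27 = 47/54 = 0.870370… → 0.870.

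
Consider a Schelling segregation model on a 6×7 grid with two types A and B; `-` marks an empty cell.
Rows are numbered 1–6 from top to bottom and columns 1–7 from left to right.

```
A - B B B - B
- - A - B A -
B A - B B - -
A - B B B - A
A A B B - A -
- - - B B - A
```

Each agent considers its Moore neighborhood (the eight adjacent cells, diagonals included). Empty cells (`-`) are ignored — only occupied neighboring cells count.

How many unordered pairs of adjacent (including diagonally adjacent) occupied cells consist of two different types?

Scan each occupied cell's neighbors to the right and below (and the two forward diagonals) so each pair is counted once.
Row 1: B(1,3)–B(1,4)= B(1,3)–A(2,3)≠ B(1,4)–B(1,5)= B(1,4)–B(2,5)= B(1,4)–A(2,3)≠ B(1,5)–B(2,5)= B(1,5)–A(2,6)≠ B(1,7)–A(2,6)≠  → 4/8 unlike.
Row 2: A(2,3)–B(3,4)≠ A(2,3)–A(3,2)= B(2,5)–A(2,6)≠ B(2,5)–B(3,5)= B(2,5)–B(3,4)= A(2,6)–B(3,5)≠  → 3/6 unlike.
Row 3: B(3,1)–A(3,2)≠ B(3,1)–A(4,1)≠ A(3,2)–B(4,3)≠ A(3,2)–A(4,1)= B(3,4)–B(3,5)= B(3,4)–B(4,4)= B(3,4)–B(4,5)= B(3,4)–B(4,3)= B(3,5)–B(4,5)= B(3,5)–B(4,4)=  → 3/10 unlike.
Row 4: A(4,1)–A(5,1)= A(4,1)–A(5,2)= B(4,3)–B(4,4)= B(4,3)–B(5,3)= B(4,3)–B(5,4)= B(4,3)–A(5,2)≠ B(4,4)–B(4,5)= B(4,4)–B(5,4)= B(4,4)–B(5,3)= B(4,5)–A(5,6)≠ B(4,5)–B(5,4)= A(4,7)–A(5,6)=  → 2/12 unlike.
Row 5: A(5,1)–A(5,2)= A(5,2)–B(5,3)≠ B(5,3)–B(5,4)= B(5,3)–B(6,4)= B(5,4)–B(6,4)= B(5,4)–B(6,5)= A(5,6)–A(6,7)= A(5,6)–B(6,5)≠  → 2/8 unlike.
Row 6: B(6,4)–B(6,5)=  → 0/1 unlike.
Total adjacent occupied pairs: 45; unlike-type pairs: 14.

14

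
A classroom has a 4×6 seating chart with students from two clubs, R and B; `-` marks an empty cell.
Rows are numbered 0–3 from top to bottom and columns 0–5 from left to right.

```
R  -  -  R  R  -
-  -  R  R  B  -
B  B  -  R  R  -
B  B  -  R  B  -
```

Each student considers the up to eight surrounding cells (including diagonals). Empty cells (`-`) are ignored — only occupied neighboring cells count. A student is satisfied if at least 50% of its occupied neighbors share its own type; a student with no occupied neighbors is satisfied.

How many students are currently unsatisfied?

Row 0: (0,0)R 0/0 satisfied · (0,3)R 3/4 satisfied · (0,4)R 2/3 satisfied
Row 1: (1,2)R 3/4 satisfied · (1,3)R 5/6 satisfied · (1,4)B 0/5 not
Row 2: (2,0)B 3/3 satisfied · (2,1)B 3/4 satisfied · (2,3)R 4/6 satisfied · (2,4)R 3/5 satisfied
Row 3: (3,0)B 3/3 satisfied · (3,1)B 3/3 satisfied · (3,3)R 2/3 satisfied · (3,4)B 0/3 not
Unsatisfied: (1,4), (3,4) — 2 in total.

2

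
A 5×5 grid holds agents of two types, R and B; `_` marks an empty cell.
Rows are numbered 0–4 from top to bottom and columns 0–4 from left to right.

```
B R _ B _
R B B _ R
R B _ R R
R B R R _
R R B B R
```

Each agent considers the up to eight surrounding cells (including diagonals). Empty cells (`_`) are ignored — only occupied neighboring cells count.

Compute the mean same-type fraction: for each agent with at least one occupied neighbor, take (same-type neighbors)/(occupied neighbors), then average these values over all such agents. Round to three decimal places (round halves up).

0.514

(0,0)B 1/3
(0,1)R 1/4
(0,3)B 1/2
(1,0)R 2/5
(1,1)B 3/6
(1,2)B 3/5
(1,4)R 2/3
(2,0)R 2/5
(2,1)B 3/7
(2,3)R 4/5
(2,4)R 3/3
(3,0)R 3/5
(3,1)B 2/7
(3,2)R 3/7
(3,3)R 4/6
(4,0)R 2/3
(4,1)R 3/5
(4,2)B 2/5
(4,3)B 1/4
(4,4)R 1/2
Sum over 20 agents: 1/3 + 1/4 + 1/2 + 2/5 + 3/6 + 3/5 + 2/3 + 2/5 + 3/7 + 4/5 + 3/3 + 3/5 + 2/7 + 3/7 + 4/6 + 2/3 + 3/5 + 2/5 + 1/4 + 1/2 = 1079/105; mean = 1079/105 ÷ 20 = 1079/2100 = 0.513809… → 0.514.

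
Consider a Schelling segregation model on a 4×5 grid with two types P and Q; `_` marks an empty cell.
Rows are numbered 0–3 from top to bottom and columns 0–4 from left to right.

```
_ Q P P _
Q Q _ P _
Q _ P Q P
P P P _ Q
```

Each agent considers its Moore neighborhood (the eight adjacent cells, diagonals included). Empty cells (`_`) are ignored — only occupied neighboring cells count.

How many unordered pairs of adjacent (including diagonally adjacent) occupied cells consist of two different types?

Scan each occupied cell's neighbors to the right and below (and the two forward diagonals) so each pair is counted once.
Row 0: Q(0,1)–P(0,2)≠ Q(0,1)–Q(1,1)= Q(0,1)–Q(1,0)= P(0,2)–P(0,3)= P(0,2)–P(1,3)= P(0,2)–Q(1,1)≠ P(0,3)–P(1,3)=  → 2/7 unlike.
Row 1: Q(1,0)–Q(1,1)= Q(1,0)–Q(2,0)= Q(1,1)–P(2,2)≠ Q(1,1)–Q(2,0)= P(1,3)–Q(2,3)≠ P(1,3)–P(2,4)= P(1,3)–P(2,2)=  → 2/7 unlike.
Row 2: Q(2,0)–P(3,0)≠ Q(2,0)–P(3,1)≠ P(2,2)–Q(2,3)≠ P(2,2)–P(3,2)= P(2,2)–P(3,1)= Q(2,3)–P(2,4)≠ Q(2,3)–Q(3,4)= Q(2,3)–P(3,2)≠ P(2,4)–Q(3,4)≠  → 6/9 unlike.
Row 3: P(3,0)–P(3,1)= P(3,1)–P(3,2)=  → 0/2 unlike.
Total adjacent occupied pairs: 25; unlike-type pairs: 10.

10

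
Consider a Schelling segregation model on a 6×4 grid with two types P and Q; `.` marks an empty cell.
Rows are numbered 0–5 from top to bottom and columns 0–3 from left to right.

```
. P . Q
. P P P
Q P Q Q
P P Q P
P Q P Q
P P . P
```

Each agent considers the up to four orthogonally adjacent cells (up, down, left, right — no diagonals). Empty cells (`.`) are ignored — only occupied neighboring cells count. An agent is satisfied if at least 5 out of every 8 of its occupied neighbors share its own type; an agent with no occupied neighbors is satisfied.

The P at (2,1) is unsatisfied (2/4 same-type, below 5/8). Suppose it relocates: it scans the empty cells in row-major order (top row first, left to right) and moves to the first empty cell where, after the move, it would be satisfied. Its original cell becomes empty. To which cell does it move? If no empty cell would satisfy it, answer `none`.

Vacating (2,1). Empty cells in order:
  (0,0): 1/1 same-type → satisfied — stop here.

(0,0)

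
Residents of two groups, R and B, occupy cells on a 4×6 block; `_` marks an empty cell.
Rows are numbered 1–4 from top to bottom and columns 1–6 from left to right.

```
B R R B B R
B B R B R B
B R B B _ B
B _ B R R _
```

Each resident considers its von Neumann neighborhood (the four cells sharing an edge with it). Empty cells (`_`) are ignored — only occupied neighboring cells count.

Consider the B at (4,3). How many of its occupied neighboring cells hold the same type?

1

Occupied neighbors of (4,3): (3,3)=B, (4,4)=R.
Same type (B): 1 of 2.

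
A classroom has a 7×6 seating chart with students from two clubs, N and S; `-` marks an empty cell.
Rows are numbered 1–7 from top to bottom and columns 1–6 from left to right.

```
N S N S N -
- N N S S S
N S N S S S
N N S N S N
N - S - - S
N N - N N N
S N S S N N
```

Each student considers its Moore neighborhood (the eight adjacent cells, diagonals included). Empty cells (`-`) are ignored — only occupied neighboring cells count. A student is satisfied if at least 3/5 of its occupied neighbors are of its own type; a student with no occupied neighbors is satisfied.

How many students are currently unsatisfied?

Row 1: (1,1)N 1/2 ✗ · (1,2)S 0/4 ✗ · (1,3)N 2/5 ✗ · (1,4)S 2/5 ✗ · (1,5)N 0/4 ✗
Row 2: (2,2)N 5/7 ✓ · (2,3)N 3/8 ✗ · (2,4)S 4/8 ✗ · (2,5)S 6/7 ✓ · (2,6)S 3/4 ✓
Row 3: (3,1)N 3/4 ✓ · (3,2)S 1/7 ✗ · (3,3)N 4/8 ✗ · (3,4)S 5/8 ✓ · (3,5)S 6/8 ✓ · (3,6)S 4/5 ✓
Row 4: (4,1)N 3/4 ✓ · (4,2)N 4/7 ✗ · (4,3)S 3/6 ✗ · (4,4)N 1/6 ✗ · (4,5)S 4/6 ✓ · (4,6)N 0/4 ✗
Row 5: (5,1)N 4/4 ✓ · (5,3)S 1/5 ✗ · (5,6)S 1/4 ✗
Row 6: (6,1)N 3/4 ✓ · (6,2)N 3/6 ✗ · (6,4)N 2/5 ✗ · (6,5)N 4/6 ✓ · (6,6)N 3/4 ✓
Row 7: (7,1)S 0/3 ✗ · (7,2)N 2/4 ✗ · (7,3)S 1/4 ✗ · (7,4)S 1/4 ✗ · (7,5)N 4/5 ✓ · (7,6)N 3/3 ✓
Unsatisfied: (1,1), (1,2), (1,3), (1,4), (1,5), (2,3), (2,4), (3,2), (3,3), (4,2), (4,3), (4,4), (4,6), (5,3), (5,6), (6,2), (6,4), (7,1), (7,2), (7,3), (7,4) — 21 in total.

21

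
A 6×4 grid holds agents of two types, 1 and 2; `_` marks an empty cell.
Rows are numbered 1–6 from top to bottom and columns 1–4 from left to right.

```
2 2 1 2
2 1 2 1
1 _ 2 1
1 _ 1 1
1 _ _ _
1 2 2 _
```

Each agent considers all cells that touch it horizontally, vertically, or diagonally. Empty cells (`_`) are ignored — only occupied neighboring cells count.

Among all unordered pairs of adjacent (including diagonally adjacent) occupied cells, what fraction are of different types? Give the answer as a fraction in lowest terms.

18/35

Scan each occupied cell's neighbors to the right and below (and the two forward diagonals) so each pair is counted once.
Row 1: 2(1,1)–2(1,2)= 2(1,1)–2(2,1)= 2(1,1)–1(2,2)≠ 2(1,2)–1(1,3)≠ 2(1,2)–1(2,2)≠ 2(1,2)–2(2,3)= 2(1,2)–2(2,1)= 1(1,3)–2(1,4)≠ 1(1,3)–2(2,3)≠ 1(1,3)–1(2,4)= 1(1,3)–1(2,2)= 2(1,4)–1(2,4)≠ 2(1,4)–2(2,3)=  → 6/13 unlike.
Row 2: 2(2,1)–1(2,2)≠ 2(2,1)–1(3,1)≠ 1(2,2)–2(2,3)≠ 1(2,2)–2(3,3)≠ 1(2,2)–1(3,1)= 2(2,3)–1(2,4)≠ 2(2,3)–2(3,3)= 2(2,3)–1(3,4)≠ 1(2,4)–1(3,4)= 1(2,4)–2(3,3)≠  → 7/10 unlike.
Row 3: 1(3,1)–1(4,1)= 2(3,3)–1(3,4)≠ 2(3,3)–1(4,3)≠ 2(3,3)–1(4,4)≠ 1(3,4)–1(4,4)= 1(3,4)–1(4,3)=  → 3/6 unlike.
Row 4: 1(4,1)–1(5,1)= 1(4,3)–1(4,4)=  → 0/2 unlike.
Row 5: 1(5,1)–1(6,1)= 1(5,1)–2(6,2)≠  → 1/2 unlike.
Row 6: 1(6,1)–2(6,2)≠ 2(6,2)–2(6,3)=  → 1/2 unlike.
Total adjacent occupied pairs: 35; unlike-type pairs: 18.
18/35 is already in lowest terms.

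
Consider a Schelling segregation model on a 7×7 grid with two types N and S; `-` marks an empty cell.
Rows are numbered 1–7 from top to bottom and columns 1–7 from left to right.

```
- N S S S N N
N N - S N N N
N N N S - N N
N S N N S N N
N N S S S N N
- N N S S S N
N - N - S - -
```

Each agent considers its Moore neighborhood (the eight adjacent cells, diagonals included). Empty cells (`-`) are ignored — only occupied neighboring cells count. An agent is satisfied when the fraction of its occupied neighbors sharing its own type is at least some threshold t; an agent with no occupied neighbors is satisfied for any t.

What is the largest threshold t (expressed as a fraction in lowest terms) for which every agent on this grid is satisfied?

Row 1: (1,2)N 2/3 · (1,3)S 2/4 · (1,4)S 3/4 · (1,5)S 2/5 · (1,6)N 4/5 · (1,7)N 3/3
Row 2: (2,1)N 4/4 · (2,2)N 5/6 · (2,4)S 4/6 · (2,5)N 3/7 · (2,6)N 6/7 · (2,7)N 5/5
Row 3: (3,1)N 4/5 · (3,2)N 6/7 · (3,3)N 4/7 · (3,4)S 2/6 · (3,6)N 6/7 · (3,7)N 5/5
Row 4: (4,1)N 4/5 · (4,2)S 1/8 · (4,3)N 4/8 · (4,4)N 2/7 · (4,5)S 3/7 · (4,6)N 5/7 · (4,7)N 5/5
Row 5: (5,1)N 3/4 · (5,2)N 5/7 · (5,3)S 3/8 · (5,4)S 5/8 · (5,5)S 5/8 · (5,6)N 4/8 · (5,7)N 4/5
Row 6: (6,2)N 5/6 · (6,3)N 3/6 · (6,4)S 5/7 · (6,5)S 5/6 · (6,6)S 3/6 · (6,7)N 2/3
Row 7: (7,1)N 1/1 · (7,3)N 2/3 · (7,5)S 3/3
The smallest same-type fraction is 1/8 at (4,2), which reduces to 1/8. Any threshold above that leaves this agent unsatisfied.

1/8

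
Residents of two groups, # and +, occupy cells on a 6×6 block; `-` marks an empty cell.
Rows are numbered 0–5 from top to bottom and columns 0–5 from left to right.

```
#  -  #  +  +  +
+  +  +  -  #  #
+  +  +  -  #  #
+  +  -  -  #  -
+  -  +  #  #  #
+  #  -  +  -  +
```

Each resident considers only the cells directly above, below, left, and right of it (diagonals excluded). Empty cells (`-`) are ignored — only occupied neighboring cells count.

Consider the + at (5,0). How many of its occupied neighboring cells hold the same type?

Occupied neighbors of (5,0): (4,0)=+, (5,1)=#.
Same type (+): 1 of 2.

1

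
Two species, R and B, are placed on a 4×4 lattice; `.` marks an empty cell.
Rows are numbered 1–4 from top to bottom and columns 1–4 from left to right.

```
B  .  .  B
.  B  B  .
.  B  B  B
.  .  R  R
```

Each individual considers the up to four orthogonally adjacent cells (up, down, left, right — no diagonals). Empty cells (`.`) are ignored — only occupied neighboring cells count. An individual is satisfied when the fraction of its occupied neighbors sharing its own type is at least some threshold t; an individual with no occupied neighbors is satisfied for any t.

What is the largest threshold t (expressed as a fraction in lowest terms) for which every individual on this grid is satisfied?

(1,1)B — no occupied neighbors
(1,4)B — no occupied neighbors
(2,2)B 2/2
(2,3)B 2/2
(3,2)B 2/2
(3,3)B 3/4
(3,4)B 1/2
(4,3)R 1/2
(4,4)R 1/2
The smallest same-type fraction is 1/2 at (3,4), which reduces to 1/2. Any threshold above that leaves this individual unsatisfied.

1/2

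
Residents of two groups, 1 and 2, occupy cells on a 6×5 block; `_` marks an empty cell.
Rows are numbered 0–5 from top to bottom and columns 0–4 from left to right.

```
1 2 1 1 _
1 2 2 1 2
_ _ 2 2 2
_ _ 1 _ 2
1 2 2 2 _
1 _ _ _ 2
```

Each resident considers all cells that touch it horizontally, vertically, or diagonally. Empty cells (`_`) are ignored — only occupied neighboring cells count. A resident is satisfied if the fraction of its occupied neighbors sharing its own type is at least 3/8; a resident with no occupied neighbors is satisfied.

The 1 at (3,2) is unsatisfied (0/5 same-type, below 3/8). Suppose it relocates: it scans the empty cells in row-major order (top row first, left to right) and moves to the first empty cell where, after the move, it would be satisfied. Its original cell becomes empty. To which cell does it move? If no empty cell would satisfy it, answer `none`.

(0,4)

Vacating (3,2). Empty cells in order:
  (0,4): 2/3 same-type → satisfied — stop here.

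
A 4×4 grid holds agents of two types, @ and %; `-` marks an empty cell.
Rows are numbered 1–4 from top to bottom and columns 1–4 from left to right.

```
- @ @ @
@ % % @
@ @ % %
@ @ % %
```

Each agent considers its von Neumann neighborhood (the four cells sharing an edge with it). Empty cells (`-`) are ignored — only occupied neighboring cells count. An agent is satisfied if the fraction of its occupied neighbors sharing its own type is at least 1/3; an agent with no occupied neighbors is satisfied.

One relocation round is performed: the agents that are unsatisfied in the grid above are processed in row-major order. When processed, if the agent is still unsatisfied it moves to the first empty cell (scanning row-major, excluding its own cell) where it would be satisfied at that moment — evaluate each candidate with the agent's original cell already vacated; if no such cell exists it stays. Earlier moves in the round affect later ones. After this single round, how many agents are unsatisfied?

Initially unsatisfied (in order): (2,2).
  (2,2): no empty cell satisfies it; stays.
Resulting grid:
- @ @ @
@ % % @
@ @ % %
@ @ % %
Unsatisfied now: (2,2).

1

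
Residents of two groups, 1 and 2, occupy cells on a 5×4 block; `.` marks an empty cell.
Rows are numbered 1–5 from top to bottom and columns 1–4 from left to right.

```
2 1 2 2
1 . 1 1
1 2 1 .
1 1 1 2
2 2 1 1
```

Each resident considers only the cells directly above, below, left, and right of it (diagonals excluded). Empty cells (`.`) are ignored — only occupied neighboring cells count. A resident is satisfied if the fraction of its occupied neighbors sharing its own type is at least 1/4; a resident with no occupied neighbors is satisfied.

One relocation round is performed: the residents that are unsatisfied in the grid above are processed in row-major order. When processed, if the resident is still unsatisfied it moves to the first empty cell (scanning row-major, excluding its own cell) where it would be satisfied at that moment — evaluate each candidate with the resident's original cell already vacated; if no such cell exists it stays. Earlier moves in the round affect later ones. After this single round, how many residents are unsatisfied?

0

Initially unsatisfied (in order): (1,1), (1,2), (3,2), (4,4).
  (1,1) → (2,2).
  (1,2) → (1,1).
  (3,2): now satisfied by earlier moves; stays.
  (4,4) → (1,2).
Resulting grid:
1 2 2 2
1 2 1 1
1 2 1 .
1 1 1 .
2 2 1 1
All satisfied now.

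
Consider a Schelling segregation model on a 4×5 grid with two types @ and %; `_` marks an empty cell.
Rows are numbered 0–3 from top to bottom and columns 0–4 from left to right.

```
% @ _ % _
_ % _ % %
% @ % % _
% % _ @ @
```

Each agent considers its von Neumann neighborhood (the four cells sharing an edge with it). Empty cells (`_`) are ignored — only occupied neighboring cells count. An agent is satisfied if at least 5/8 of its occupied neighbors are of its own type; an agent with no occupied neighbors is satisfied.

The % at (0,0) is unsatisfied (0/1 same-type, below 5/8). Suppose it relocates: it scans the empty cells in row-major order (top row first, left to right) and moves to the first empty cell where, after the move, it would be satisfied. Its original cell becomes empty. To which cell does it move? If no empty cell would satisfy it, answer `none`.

(0,4)

Vacating (0,0). Empty cells in order:
  (0,2): 1/2 same-type → still unsatisfied.
  (0,4): 2/2 same-type → satisfied — stop here.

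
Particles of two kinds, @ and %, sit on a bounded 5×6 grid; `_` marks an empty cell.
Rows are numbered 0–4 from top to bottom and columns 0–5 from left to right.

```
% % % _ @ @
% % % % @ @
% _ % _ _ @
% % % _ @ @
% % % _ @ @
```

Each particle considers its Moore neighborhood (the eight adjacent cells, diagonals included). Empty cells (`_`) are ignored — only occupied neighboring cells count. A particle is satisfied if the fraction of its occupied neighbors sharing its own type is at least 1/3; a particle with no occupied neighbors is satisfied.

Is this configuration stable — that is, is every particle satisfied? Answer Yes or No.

Yes

(0,0)% 3/3 satisfied
(0,1)% 5/5 satisfied
(0,2)% 4/4 satisfied
(0,4)@ 3/4 satisfied
(0,5)@ 3/3 satisfied
(1,0)% 4/4 satisfied
(1,1)% 7/7 satisfied
(1,2)% 5/5 satisfied
(1,3)% 3/5 satisfied
(1,4)@ 4/5 satisfied
(1,5)@ 4/4 satisfied
(2,0)% 4/4 satisfied
(2,2)% 5/5 satisfied
(2,5)@ 4/4 satisfied
(3,0)% 4/4 satisfied
(3,1)% 7/7 satisfied
(3,2)% 4/4 satisfied
(3,4)@ 4/4 satisfied
(3,5)@ 4/4 satisfied
(4,0)% 3/3 satisfied
(4,1)% 5/5 satisfied
(4,2)% 3/3 satisfied
(4,4)@ 3/3 satisfied
(4,5)@ 3/3 satisfied
All meet the threshold, so the configuration is stable.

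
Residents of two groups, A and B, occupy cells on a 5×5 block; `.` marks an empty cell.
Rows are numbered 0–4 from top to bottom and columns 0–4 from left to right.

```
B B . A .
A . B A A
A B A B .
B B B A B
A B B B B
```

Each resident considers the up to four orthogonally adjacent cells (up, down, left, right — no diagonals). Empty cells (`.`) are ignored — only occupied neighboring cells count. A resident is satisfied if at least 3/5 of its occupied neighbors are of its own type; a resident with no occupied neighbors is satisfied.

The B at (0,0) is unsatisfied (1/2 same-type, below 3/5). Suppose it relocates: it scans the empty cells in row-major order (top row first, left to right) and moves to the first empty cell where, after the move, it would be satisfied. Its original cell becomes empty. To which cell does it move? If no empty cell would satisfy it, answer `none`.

Vacating (0,0). Empty cells in order:
  (0,2): 2/3 same-type → satisfied — stop here.

(0,2)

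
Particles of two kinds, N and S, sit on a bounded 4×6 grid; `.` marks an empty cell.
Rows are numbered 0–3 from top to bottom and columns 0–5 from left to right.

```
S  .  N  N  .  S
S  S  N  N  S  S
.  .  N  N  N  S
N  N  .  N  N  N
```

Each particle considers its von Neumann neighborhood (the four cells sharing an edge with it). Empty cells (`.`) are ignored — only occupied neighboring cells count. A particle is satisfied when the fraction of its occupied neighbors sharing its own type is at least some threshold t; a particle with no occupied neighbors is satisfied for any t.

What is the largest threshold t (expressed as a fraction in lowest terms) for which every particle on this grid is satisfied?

Row 0: (0,0)S 1/1 · (0,2)N 2/2 · (0,3)N 2/2 · (0,5)S 1/1
Row 1: (1,0)S 2/2 · (1,1)S 1/2 · (1,2)N 3/4 · (1,3)N 3/4 · (1,4)S 1/3 · (1,5)S 3/3
Row 2: (2,2)N 2/2 · (2,3)N 4/4 · (2,4)N 2/4 · (2,5)S 1/3
Row 3: (3,0)N 1/1 · (3,1)N 1/1 · (3,3)N 2/2 · (3,4)N 3/3 · (3,5)N 1/2
The smallest same-type fraction is 1/3 at (1,4), which reduces to 1/3. Any threshold above that leaves this particle unsatisfied.

1/3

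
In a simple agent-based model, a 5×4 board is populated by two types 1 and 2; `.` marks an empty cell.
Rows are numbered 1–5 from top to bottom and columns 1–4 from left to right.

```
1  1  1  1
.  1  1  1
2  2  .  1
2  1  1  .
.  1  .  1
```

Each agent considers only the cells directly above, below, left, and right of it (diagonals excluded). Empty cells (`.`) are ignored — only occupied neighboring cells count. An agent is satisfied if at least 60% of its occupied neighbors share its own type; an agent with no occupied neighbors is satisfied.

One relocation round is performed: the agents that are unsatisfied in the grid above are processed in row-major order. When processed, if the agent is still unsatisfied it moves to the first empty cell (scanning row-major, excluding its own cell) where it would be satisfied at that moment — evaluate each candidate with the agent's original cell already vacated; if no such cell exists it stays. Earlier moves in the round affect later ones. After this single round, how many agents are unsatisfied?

1

Initially unsatisfied (in order): (3,2), (4,1), (4,2).
  (3,2): no empty cell satisfies it; stays.
  (4,1): no empty cell satisfies it; stays.
  (4,2) → (2,1).
Resulting grid:
1 1 1 1
1 1 1 1
2 2 . 1
2 . 1 .
. 1 . 1
Unsatisfied now: (3,2).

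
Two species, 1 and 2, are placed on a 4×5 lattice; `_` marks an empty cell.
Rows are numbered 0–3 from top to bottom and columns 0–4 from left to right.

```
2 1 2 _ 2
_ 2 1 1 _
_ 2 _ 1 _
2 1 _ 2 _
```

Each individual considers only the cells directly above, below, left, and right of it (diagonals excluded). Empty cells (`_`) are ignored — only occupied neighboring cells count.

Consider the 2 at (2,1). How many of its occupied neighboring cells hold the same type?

Occupied neighbors of (2,1): (1,1)=2, (3,1)=1.
Same type (2): 1 of 2.

1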